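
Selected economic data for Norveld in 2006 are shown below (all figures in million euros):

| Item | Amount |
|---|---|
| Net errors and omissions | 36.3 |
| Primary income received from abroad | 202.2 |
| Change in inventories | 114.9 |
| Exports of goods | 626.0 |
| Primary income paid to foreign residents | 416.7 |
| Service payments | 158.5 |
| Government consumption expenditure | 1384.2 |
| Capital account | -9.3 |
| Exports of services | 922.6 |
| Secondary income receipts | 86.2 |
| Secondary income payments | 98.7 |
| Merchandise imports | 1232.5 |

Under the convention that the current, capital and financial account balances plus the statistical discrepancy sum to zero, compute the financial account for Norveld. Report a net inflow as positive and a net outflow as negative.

Goods balance = 626.0 - 1232.5 = -606.5
Services balance = 922.6 - 158.5 = 764.1
Trade balance (goods + services) = -606.5 + 764.1 = 157.6
Net primary income = 202.2 - 416.7 = -214.5
Net secondary income = 86.2 - 98.7 = -12.5
Current account = 157.6 + (-214.5) + (-12.5) = -69.4
Financial account = -(-69.4 + (-9.3) + 36.3) = 42.4

42.4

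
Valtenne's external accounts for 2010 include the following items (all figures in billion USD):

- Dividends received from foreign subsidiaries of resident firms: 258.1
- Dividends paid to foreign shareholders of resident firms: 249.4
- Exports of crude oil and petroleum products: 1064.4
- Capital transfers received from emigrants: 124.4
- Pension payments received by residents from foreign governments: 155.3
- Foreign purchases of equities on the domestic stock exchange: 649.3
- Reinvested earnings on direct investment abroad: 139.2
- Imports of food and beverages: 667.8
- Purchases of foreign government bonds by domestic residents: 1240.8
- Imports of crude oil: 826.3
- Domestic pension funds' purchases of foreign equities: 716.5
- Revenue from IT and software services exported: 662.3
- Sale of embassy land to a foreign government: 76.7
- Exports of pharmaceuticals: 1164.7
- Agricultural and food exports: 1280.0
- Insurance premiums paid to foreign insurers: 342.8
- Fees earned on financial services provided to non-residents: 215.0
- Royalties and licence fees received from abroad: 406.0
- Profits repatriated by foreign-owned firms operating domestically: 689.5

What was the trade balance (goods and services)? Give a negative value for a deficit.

2955.5

Goods: -826.3 + 1164.7 - 667.8 + 1064.4 + 1280.0 = 2015.0
Services: 406.0 + 215.0 - 342.8 + 662.3 = 940.5
Trade balance = 2015.0 + 940.5 = 2955.5
(Excluded from the trade balance — primary income: dividends received from foreign subsidiaries of resident firms 258.1, dividends paid to foreign shareholders of resident firms 249.4, reinvested earnings on direct investment abroad 139.2, profits repatriated by foreign-owned firms operating domestically 689.5; capital account: capital transfers received from emigrants 124.4, sale of embassy land to a foreign government 76.7; secondary income: pension payments received by residents from foreign governments 155.3; financial account: foreign purchases of equities on the domestic stock exchange 649.3, purchases of foreign government bonds by domestic residents 1240.8, domestic pension funds' purchases of foreign equities 716.5.)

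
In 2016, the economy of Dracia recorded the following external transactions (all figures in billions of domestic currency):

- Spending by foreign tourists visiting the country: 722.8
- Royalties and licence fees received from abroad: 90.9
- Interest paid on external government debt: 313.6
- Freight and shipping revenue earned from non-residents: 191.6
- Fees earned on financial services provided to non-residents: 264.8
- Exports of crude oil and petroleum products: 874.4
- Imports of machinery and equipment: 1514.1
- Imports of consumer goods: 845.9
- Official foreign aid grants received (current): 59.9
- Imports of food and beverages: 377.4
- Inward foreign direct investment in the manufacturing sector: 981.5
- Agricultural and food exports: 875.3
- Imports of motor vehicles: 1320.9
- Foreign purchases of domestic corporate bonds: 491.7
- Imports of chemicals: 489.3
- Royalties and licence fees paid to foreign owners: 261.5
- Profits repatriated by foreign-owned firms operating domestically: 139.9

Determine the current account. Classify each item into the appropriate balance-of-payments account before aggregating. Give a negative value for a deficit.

-2182.9

Goods: -1514.1 - 845.9 - 1320.9 - 489.3 + 875.3 + 874.4 - 377.4 = -2797.9
Services: 191.6 + 90.9 + 722.8 - 261.5 + 264.8 = 1008.6
Primary income: -139.9 - 313.6 = -453.5
Secondary income: 59.9
Current account = (-2797.9) + 1008.6 + (-453.5) + 59.9 = -2182.9
(Excluded from the current account — financial account: inward foreign direct investment in the manufacturing sector 981.5, foreign purchases of domestic corporate bonds 491.7.)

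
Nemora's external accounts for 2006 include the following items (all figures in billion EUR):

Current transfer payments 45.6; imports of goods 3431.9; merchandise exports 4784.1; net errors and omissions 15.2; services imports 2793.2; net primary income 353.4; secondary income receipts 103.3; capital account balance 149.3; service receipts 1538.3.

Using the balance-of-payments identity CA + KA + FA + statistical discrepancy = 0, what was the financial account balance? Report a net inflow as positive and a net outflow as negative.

-672.9

Goods balance = 4784.1 - 3431.9 = 1352.2
Services balance = 1538.3 - 2793.2 = -1254.9
Trade balance (goods + services) = 1352.2 + (-1254.9) = 97.3
Net primary income = 353.4
Net secondary income = 103.3 - 45.6 = 57.7
Current account = 97.3 + 353.4 + 57.7 = 508.4
Financial account = -(508.4 + 149.3 + 15.2) = -672.9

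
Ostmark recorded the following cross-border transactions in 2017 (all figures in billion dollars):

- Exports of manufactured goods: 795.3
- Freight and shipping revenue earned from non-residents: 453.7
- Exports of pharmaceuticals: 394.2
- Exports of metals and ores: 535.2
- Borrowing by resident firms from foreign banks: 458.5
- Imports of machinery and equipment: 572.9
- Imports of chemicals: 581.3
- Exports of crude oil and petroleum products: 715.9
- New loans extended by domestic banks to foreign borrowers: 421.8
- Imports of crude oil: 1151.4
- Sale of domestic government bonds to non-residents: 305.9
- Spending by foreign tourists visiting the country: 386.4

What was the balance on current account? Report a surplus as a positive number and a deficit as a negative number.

975.1

Goods: -581.3 + 535.2 + 795.3 - 1151.4 + 394.2 + 715.9 - 572.9 = 135.0
Services: 386.4 + 453.7 = 840.1
Current account = 135.0 + 840.1 = 975.1
(Excluded from the current account — financial account: borrowing by resident firms from foreign banks 458.5, new loans extended by domestic banks to foreign borrowers 421.8, sale of domestic government bonds to non-residents 305.9.)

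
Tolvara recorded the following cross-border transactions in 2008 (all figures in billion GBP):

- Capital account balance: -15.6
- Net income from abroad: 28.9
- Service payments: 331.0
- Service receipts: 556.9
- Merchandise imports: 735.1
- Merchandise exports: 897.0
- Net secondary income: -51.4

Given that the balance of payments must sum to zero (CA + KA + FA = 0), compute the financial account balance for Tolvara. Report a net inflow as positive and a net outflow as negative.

Goods balance = 897.0 - 735.1 = 161.9
Services balance = 556.9 - 331.0 = 225.9
Trade balance (goods + services) = 161.9 + 225.9 = 387.8
Net primary income = 28.9
Net secondary income = -51.4
Current account = 387.8 + 28.9 + (-51.4) = 365.3
Financial account = -(365.3 + (-15.6)) = -349.7

-349.7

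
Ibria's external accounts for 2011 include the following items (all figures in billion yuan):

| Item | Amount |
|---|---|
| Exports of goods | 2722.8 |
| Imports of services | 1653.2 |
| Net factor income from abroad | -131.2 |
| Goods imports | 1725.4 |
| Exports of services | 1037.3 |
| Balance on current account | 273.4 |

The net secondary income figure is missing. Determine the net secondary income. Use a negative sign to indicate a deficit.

Current account = goods balance + services balance + net primary income + net secondary income
Sum of the known components = 250.3
Net secondary income = CA - (known components) = 273.4 - 250.3 = 23.1

23.1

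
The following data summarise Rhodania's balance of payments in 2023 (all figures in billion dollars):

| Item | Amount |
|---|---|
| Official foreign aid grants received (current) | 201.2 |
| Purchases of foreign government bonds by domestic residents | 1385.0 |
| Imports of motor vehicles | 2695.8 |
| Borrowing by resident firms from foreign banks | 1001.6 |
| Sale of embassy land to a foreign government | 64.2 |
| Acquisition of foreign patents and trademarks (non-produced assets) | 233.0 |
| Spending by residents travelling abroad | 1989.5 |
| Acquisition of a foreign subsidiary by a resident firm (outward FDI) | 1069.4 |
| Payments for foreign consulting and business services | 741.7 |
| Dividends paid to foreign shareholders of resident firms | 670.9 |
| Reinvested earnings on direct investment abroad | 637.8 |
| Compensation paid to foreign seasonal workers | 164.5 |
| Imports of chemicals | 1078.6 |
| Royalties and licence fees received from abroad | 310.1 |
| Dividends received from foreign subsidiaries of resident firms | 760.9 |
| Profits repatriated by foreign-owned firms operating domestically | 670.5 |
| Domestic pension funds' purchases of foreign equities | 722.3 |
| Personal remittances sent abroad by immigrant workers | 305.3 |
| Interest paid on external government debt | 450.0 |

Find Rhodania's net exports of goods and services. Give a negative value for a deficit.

Goods: -2695.8 - 1078.6 = -3774.4
Services: -741.7 + 310.1 - 1989.5 = -2421.1
Trade balance = -3774.4 + (-2421.1) = -6195.5
(Excluded from the trade balance — secondary income: official foreign aid grants received (current) 201.2, personal remittances sent abroad by immigrant workers 305.3; financial account: purchases of foreign government bonds by domestic residents 1385.0, borrowing by resident firms from foreign banks 1001.6, acquisition of a foreign subsidiary by a resident firm (outward FDI) 1069.4, domestic pension funds' purchases of foreign equities 722.3; capital account: sale of embassy land to a foreign government 64.2, acquisition of foreign patents and trademarks (non-produced assets) 233.0; primary income: dividends paid to foreign shareholders of resident firms 670.9, reinvested earnings on direct investment abroad 637.8, compensation paid to foreign seasonal workers 164.5, dividends received from foreign subsidiaries of resident firms 760.9, profits repatriated by foreign-owned firms operating domestically 670.5, interest paid on external government debt 450.0.)

-6195.5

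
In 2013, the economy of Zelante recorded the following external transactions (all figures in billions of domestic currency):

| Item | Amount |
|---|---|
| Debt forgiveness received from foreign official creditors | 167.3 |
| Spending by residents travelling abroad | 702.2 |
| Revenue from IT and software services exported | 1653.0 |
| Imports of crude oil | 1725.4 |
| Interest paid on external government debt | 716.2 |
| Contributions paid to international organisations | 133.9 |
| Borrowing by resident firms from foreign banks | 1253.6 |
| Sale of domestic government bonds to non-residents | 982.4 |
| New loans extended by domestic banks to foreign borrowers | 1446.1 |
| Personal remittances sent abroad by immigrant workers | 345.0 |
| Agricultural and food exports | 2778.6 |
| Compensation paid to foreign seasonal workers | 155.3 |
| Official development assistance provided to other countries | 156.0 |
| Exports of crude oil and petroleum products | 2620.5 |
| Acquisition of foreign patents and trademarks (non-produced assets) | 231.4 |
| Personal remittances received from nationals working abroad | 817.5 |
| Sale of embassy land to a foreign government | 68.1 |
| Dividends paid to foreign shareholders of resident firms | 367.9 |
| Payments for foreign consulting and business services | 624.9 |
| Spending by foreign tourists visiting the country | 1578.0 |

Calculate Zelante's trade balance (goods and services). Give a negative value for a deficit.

5577.6

Goods: 2778.6 + 2620.5 - 1725.4 = 3673.7
Services: 1578.0 - 624.9 - 702.2 + 1653.0 = 1903.9
Trade balance = 3673.7 + 1903.9 = 5577.6
(Excluded from the trade balance — capital account: debt forgiveness received from foreign official creditors 167.3, acquisition of foreign patents and trademarks (non-produced assets) 231.4, sale of embassy land to a foreign government 68.1; primary income: interest paid on external government debt 716.2, compensation paid to foreign seasonal workers 155.3, dividends paid to foreign shareholders of resident firms 367.9; secondary income: contributions paid to international organisations 133.9, personal remittances sent abroad by immigrant workers 345.0, official development assistance provided to other countries 156.0, personal remittances received from nationals working abroad 817.5; financial account: borrowing by resident firms from foreign banks 1253.6, sale of domestic government bonds to non-residents 982.4, new loans extended by domestic banks to foreign borrowers 1446.1.)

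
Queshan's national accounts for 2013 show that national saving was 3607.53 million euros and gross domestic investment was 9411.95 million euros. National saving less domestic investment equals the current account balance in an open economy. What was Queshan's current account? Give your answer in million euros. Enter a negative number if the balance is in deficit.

-5804.42

S - I = CA (net lending to the rest of the world).
CA = S - I = 3607.53 - 9411.95 = -5804.42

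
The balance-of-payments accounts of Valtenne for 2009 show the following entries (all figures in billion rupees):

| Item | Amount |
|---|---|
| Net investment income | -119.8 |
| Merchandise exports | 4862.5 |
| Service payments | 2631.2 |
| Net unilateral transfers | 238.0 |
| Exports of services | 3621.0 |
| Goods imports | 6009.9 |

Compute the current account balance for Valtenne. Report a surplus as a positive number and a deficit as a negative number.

-39.4

Goods balance = 4862.5 - 6009.9 = -1147.4
Services balance = 3621.0 - 2631.2 = 989.8
Trade balance (goods + services) = -1147.4 + 989.8 = -157.6
Net primary income = -119.8
Net secondary income = 238.0
Current account = -157.6 + (-119.8) + 238.0 = -39.4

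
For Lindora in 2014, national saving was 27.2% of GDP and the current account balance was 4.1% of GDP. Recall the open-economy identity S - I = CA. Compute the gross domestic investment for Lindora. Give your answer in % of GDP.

23.1

S - I = CA (net lending to the rest of the world).
I = S - CA = 27.2 - 4.1 = 23.1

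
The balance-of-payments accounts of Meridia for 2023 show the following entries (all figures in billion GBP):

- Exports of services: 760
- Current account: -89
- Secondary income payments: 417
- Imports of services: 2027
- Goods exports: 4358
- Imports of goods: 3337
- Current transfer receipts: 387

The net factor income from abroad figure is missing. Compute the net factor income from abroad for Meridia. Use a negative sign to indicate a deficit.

187

Current account = goods balance + services balance + net primary income + net secondary income
Sum of the known components = -276
Net factor income from abroad = CA - (known components) = -89 - (-276) = 187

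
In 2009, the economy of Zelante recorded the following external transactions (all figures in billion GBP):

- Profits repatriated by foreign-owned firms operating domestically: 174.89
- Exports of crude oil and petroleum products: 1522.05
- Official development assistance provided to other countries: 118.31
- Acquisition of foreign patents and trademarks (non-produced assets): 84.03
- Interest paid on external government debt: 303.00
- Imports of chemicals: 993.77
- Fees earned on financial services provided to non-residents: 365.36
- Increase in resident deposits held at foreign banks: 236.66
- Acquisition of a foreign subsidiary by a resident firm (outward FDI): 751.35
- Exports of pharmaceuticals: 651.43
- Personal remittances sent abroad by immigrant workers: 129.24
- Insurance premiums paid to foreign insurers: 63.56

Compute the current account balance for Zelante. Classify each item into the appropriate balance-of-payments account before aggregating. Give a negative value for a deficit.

Goods: -993.77 + 1522.05 + 651.43 = 1179.71
Services: 365.36 - 63.56 = 301.80
Primary income: -174.89 - 303.00 = -477.89
Secondary income: -118.31 - 129.24 = -247.55
Current account = 1179.71 + 301.80 + (-477.89) + (-247.55) = 756.07
(Excluded from the current account — capital account: acquisition of foreign patents and trademarks (non-produced assets) 84.03; financial account: increase in resident deposits held at foreign banks 236.66, acquisition of a foreign subsidiary by a resident firm (outward FDI) 751.35.)

756.07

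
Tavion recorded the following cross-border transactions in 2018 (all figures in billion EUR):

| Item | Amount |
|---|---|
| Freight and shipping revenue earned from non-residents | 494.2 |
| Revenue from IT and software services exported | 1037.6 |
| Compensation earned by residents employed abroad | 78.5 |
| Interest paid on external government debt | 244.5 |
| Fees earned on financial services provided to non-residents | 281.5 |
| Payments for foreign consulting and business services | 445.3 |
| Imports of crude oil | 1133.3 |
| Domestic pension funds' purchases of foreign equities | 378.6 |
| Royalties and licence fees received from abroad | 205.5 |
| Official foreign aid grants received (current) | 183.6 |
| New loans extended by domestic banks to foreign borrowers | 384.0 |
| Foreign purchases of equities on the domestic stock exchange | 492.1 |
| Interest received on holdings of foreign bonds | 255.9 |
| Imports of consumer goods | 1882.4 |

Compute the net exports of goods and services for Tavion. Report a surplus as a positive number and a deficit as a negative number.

Goods: -1133.3 - 1882.4 = -3015.7
Services: 281.5 + 494.2 + 1037.6 + 205.5 - 445.3 = 1573.5
Trade balance = -3015.7 + 1573.5 = -1442.2
(Excluded from the trade balance — primary income: compensation earned by residents employed abroad 78.5, interest paid on external government debt 244.5, interest received on holdings of foreign bonds 255.9; financial account: domestic pension funds' purchases of foreign equities 378.6, new loans extended by domestic banks to foreign borrowers 384.0, foreign purchases of equities on the domestic stock exchange 492.1; secondary income: official foreign aid grants received (current) 183.6.)

-1442.2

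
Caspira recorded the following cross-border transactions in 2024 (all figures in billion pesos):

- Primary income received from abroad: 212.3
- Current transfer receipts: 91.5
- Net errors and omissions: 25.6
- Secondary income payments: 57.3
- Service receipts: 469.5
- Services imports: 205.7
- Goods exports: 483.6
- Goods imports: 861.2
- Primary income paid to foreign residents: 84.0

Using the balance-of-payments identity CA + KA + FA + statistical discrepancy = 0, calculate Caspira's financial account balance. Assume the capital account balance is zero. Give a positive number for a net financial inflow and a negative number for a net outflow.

-74.3

Goods balance = 483.6 - 861.2 = -377.6
Services balance = 469.5 - 205.7 = 263.8
Trade balance (goods + services) = -377.6 + 263.8 = -113.8
Net primary income = 212.3 - 84.0 = 128.3
Net secondary income = 91.5 - 57.3 = 34.2
Current account = -113.8 + 128.3 + 34.2 = 48.7
Financial account = -(48.7 + 25.6) = -74.3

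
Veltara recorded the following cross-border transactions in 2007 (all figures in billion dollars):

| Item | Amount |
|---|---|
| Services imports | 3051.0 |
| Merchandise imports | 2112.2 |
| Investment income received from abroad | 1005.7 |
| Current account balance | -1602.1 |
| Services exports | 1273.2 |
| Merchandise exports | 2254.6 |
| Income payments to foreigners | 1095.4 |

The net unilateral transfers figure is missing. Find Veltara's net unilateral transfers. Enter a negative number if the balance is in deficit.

Current account = goods balance + services balance + net primary income + net secondary income
Sum of the known components = -1725.1
Net unilateral transfers = CA - (known components) = -1602.1 - (-1725.1) = 123.0

123.0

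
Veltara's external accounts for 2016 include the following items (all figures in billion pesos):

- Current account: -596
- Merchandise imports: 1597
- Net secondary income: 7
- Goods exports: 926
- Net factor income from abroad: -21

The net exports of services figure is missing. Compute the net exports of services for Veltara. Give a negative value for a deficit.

89

Current account = goods balance + services balance + net primary income + net secondary income
Sum of the known components = -685
Net exports of services = CA - (known components) = -596 - (-685) = 89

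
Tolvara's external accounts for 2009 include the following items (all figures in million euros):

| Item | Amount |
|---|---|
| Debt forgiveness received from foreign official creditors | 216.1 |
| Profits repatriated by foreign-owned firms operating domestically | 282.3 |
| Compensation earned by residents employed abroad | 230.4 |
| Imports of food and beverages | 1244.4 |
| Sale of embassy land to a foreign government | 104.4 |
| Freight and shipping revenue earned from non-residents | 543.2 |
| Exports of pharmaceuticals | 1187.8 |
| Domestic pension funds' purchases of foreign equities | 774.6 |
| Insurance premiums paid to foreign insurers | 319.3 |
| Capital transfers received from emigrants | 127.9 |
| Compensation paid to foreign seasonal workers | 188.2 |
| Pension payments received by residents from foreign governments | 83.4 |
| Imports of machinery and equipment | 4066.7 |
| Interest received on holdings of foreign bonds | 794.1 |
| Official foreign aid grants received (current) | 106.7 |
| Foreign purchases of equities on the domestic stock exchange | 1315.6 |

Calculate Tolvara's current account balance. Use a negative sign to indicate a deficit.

-3155.3

Goods: -4066.7 + 1187.8 - 1244.4 = -4123.3
Services: -319.3 + 543.2 = 223.9
Primary income: 794.1 - 282.3 + 230.4 - 188.2 = 554.0
Secondary income: 106.7 + 83.4 = 190.1
Current account = (-4123.3) + 223.9 + 554.0 + 190.1 = -3155.3
(Excluded from the current account — capital account: debt forgiveness received from foreign official creditors 216.1, sale of embassy land to a foreign government 104.4, capital transfers received from emigrants 127.9; financial account: domestic pension funds' purchases of foreign equities 774.6, foreign purchases of equities on the domestic stock exchange 1315.6.)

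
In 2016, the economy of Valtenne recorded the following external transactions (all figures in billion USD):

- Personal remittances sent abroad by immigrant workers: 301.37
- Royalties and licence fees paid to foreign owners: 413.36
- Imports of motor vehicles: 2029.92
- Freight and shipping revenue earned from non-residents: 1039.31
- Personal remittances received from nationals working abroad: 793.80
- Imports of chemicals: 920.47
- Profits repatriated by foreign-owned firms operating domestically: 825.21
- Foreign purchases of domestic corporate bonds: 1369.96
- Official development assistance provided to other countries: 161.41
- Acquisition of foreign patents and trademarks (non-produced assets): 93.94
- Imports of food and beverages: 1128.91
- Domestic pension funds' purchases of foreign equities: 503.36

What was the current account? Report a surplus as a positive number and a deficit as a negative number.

Goods: -1128.91 - 920.47 - 2029.92 = -4079.30
Services: -413.36 + 1039.31 = 625.95
Primary income: -825.21
Secondary income: -161.41 + 793.80 - 301.37 = 331.02
Current account = (-4079.30) + 625.95 + (-825.21) + 331.02 = -3947.54
(Excluded from the current account — financial account: foreign purchases of domestic corporate bonds 1369.96, domestic pension funds' purchases of foreign equities 503.36; capital account: acquisition of foreign patents and trademarks (non-produced assets) 93.94.)

-3947.54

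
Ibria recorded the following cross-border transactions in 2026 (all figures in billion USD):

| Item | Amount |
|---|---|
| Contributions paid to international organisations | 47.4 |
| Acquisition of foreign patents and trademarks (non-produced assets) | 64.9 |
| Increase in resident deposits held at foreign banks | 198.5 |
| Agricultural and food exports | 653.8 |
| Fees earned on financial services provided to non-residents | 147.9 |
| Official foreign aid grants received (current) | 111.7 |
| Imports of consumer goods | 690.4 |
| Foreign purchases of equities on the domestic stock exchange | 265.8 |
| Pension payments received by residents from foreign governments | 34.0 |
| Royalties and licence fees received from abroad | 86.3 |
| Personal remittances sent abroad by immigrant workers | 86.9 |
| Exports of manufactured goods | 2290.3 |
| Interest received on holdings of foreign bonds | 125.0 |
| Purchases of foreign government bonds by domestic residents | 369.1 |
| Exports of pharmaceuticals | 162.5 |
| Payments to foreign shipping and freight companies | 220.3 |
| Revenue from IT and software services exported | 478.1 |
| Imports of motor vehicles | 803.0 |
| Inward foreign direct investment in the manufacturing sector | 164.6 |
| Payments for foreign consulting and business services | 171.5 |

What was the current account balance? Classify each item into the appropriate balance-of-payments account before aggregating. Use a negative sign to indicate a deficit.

2070.1

Goods: -690.4 + 162.5 + 653.8 - 803.0 + 2290.3 = 1613.2
Services: 147.9 - 220.3 + 86.3 - 171.5 + 478.1 = 320.5
Primary income: 125.0
Secondary income: -47.4 + 111.7 - 86.9 + 34.0 = 11.4
Current account = 1613.2 + 320.5 + 125.0 + 11.4 = 2070.1
(Excluded from the current account — capital account: acquisition of foreign patents and trademarks (non-produced assets) 64.9; financial account: increase in resident deposits held at foreign banks 198.5, foreign purchases of equities on the domestic stock exchange 265.8, purchases of foreign government bonds by domestic residents 369.1, inward foreign direct investment in the manufacturing sector 164.6.)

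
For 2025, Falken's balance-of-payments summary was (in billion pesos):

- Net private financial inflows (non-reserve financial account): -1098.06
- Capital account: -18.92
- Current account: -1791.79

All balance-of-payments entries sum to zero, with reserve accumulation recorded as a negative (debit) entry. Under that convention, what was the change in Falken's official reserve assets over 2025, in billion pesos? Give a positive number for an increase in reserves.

-2908.77

Official reserve transactions balance = -((-1791.79) + (-18.92) + (-1098.06)) = 2908.77
An accumulation of reserves is recorded as a debit (negative entry), so the change in the stock of reserves is the negative of that balance.
Change in official reserves = -(2908.77) = -2908.77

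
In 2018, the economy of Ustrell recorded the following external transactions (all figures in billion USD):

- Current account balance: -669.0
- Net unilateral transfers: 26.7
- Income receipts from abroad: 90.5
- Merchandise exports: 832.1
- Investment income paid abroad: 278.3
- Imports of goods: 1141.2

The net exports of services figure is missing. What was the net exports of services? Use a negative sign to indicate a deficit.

-198.8

Current account = goods balance + services balance + net primary income + net secondary income
Sum of the known components = -470.2
Net exports of services = CA - (known components) = -669.0 - (-470.2) = -198.8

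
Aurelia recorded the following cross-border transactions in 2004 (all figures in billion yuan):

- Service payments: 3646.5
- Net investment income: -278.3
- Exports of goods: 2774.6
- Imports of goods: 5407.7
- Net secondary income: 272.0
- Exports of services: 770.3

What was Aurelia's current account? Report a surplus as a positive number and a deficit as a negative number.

-5515.6

Goods balance = 2774.6 - 5407.7 = -2633.1
Services balance = 770.3 - 3646.5 = -2876.2
Trade balance (goods + services) = -2633.1 + (-2876.2) = -5509.3
Net primary income = -278.3
Net secondary income = 272.0
Current account = -5509.3 + (-278.3) + 272.0 = -5515.6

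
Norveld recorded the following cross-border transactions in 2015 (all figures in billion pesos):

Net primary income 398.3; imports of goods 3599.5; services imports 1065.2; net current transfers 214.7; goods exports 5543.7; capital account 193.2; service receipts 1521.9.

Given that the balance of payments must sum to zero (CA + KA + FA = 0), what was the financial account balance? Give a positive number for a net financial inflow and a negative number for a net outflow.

Goods balance = 5543.7 - 3599.5 = 1944.2
Services balance = 1521.9 - 1065.2 = 456.7
Trade balance (goods + services) = 1944.2 + 456.7 = 2400.9
Net primary income = 398.3
Net secondary income = 214.7
Current account = 2400.9 + 398.3 + 214.7 = 3013.9
Financial account = -(3013.9 + 193.2) = -3207.1

-3207.1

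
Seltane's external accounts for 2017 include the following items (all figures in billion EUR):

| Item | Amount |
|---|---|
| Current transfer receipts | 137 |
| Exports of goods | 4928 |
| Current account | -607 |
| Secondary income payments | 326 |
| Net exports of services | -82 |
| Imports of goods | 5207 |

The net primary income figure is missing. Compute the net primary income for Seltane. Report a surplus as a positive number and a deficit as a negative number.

-57

Current account = goods balance + services balance + net primary income + net secondary income
Sum of the known components = -550
Net primary income = CA - (known components) = -607 - (-550) = -57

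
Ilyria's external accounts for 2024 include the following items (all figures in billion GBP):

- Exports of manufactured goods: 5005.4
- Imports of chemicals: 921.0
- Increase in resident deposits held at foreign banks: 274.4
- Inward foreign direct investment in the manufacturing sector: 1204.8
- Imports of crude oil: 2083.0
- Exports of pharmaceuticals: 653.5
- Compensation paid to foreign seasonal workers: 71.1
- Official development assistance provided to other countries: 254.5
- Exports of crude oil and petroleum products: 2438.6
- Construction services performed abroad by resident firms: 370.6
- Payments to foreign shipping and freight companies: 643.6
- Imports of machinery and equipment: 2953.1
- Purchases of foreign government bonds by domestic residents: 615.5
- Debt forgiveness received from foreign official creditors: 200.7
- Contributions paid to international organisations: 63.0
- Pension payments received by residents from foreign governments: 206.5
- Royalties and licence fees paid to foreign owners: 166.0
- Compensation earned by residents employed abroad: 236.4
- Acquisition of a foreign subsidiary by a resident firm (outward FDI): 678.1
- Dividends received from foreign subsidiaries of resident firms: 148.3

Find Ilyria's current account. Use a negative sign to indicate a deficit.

1904.0

Goods: 2438.6 + 5005.4 - 2083.0 + 653.5 - 921.0 - 2953.1 = 2140.4
Services: -166.0 - 643.6 + 370.6 = -439.0
Primary income: 236.4 - 71.1 + 148.3 = 313.6
Secondary income: -254.5 - 63.0 + 206.5 = -111.0
Current account = 2140.4 + (-439.0) + 313.6 + (-111.0) = 1904.0
(Excluded from the current account — financial account: increase in resident deposits held at foreign banks 274.4, inward foreign direct investment in the manufacturing sector 1204.8, purchases of foreign government bonds by domestic residents 615.5, acquisition of a foreign subsidiary by a resident firm (outward FDI) 678.1; capital account: debt forgiveness received from foreign official creditors 200.7.)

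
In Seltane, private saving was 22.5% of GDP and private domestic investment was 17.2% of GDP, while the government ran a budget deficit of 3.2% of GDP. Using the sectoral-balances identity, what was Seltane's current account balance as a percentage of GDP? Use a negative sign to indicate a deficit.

2.1

By the sectoral-balances identity, CA = (S_private - I) + (T - G).
Private balance = 22.5 - 17.2 = 5.3
Government balance (T - G) = -3.2
CA = 5.3 + (-3.2) = 2.1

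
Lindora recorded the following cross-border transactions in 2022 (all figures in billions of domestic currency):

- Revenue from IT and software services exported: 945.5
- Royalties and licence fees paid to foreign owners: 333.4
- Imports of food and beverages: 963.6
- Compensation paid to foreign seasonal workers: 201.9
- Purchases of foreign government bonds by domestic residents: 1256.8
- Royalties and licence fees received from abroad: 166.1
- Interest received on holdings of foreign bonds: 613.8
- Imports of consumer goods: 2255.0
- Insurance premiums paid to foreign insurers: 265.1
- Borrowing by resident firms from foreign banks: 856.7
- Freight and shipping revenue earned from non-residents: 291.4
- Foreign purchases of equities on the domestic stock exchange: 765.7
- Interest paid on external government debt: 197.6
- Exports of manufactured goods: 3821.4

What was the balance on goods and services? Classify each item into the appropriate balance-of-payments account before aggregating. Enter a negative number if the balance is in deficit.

Goods: -2255.0 + 3821.4 - 963.6 = 602.8
Services: -333.4 + 945.5 - 265.1 + 291.4 + 166.1 = 804.5
Trade balance = 602.8 + 804.5 = 1407.3
(Excluded from the trade balance — primary income: compensation paid to foreign seasonal workers 201.9, interest received on holdings of foreign bonds 613.8, interest paid on external government debt 197.6; financial account: purchases of foreign government bonds by domestic residents 1256.8, borrowing by resident firms from foreign banks 856.7, foreign purchases of equities on the domestic stock exchange 765.7.)

1407.3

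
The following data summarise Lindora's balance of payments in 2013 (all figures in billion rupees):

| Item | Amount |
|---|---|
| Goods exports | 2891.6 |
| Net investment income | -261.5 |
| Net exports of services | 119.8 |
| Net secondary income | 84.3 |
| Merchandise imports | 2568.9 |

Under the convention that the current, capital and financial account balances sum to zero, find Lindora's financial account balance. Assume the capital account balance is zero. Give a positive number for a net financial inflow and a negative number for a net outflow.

-265.3

Goods balance = 2891.6 - 2568.9 = 322.7
Services balance = 119.8
Trade balance (goods + services) = 322.7 + 119.8 = 442.5
Net primary income = -261.5
Net secondary income = 84.3
Current account = 442.5 + (-261.5) + 84.3 = 265.3
Financial account = -(265.3) = -265.3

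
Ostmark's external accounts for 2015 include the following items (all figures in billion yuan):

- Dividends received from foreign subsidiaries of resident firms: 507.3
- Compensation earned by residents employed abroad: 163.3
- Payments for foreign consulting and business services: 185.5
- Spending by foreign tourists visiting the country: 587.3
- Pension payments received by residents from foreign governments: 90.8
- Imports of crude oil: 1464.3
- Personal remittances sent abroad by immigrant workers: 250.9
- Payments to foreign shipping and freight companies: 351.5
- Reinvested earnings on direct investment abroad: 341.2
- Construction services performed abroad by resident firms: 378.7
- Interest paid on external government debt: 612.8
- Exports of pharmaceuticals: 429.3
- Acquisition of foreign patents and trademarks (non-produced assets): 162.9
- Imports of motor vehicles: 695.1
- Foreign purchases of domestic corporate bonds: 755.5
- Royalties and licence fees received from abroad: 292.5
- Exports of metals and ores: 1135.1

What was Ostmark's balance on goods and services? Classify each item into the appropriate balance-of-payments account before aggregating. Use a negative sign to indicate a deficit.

Goods: -695.1 + 1135.1 - 1464.3 + 429.3 = -595.0
Services: 587.3 + 292.5 - 351.5 - 185.5 + 378.7 = 721.5
Trade balance = -595.0 + 721.5 = 126.5
(Excluded from the trade balance — primary income: dividends received from foreign subsidiaries of resident firms 507.3, compensation earned by residents employed abroad 163.3, reinvested earnings on direct investment abroad 341.2, interest paid on external government debt 612.8; secondary income: pension payments received by residents from foreign governments 90.8, personal remittances sent abroad by immigrant workers 250.9; capital account: acquisition of foreign patents and trademarks (non-produced assets) 162.9; financial account: foreign purchases of domestic corporate bonds 755.5.)

126.5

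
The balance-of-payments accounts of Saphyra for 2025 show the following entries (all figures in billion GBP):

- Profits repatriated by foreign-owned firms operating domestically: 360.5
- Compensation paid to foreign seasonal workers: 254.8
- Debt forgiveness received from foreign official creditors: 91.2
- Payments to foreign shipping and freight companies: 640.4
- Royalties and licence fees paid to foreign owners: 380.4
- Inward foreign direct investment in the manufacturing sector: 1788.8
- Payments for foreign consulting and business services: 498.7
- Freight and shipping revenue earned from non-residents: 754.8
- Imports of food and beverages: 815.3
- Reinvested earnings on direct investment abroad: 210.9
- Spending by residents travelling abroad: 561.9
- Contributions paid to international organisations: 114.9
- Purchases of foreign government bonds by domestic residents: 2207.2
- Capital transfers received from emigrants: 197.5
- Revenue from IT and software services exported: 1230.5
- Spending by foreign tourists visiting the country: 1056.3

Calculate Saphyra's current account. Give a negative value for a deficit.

-374.4

Goods: -815.3
Services: 1230.5 - 640.4 - 498.7 - 561.9 + 1056.3 - 380.4 + 754.8 = 960.2
Primary income: -360.5 - 254.8 + 210.9 = -404.4
Secondary income: -114.9
Current account = (-815.3) + 960.2 + (-404.4) + (-114.9) = -374.4
(Excluded from the current account — capital account: debt forgiveness received from foreign official creditors 91.2, capital transfers received from emigrants 197.5; financial account: inward foreign direct investment in the manufacturing sector 1788.8, purchases of foreign government bonds by domestic residents 2207.2.)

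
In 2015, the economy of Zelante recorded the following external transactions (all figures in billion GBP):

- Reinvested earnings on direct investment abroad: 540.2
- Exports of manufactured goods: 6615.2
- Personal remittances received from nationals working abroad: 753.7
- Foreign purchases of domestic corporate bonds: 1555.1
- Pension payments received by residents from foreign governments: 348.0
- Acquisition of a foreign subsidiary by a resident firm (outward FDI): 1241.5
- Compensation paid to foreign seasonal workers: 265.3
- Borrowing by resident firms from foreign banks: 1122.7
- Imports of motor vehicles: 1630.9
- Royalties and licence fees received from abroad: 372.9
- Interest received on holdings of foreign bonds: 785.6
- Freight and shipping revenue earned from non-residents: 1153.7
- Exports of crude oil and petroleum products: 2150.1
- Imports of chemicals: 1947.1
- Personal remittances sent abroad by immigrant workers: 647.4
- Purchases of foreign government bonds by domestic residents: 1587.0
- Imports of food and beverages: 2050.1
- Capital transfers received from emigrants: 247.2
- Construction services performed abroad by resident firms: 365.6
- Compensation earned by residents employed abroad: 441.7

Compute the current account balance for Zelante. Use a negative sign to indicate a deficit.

Goods: -1947.1 - 1630.9 - 2050.1 + 6615.2 + 2150.1 = 3137.2
Services: 365.6 + 1153.7 + 372.9 = 1892.2
Primary income: 540.2 - 265.3 + 785.6 + 441.7 = 1502.2
Secondary income: -647.4 + 753.7 + 348.0 = 454.3
Current account = 3137.2 + 1892.2 + 1502.2 + 454.3 = 6985.9
(Excluded from the current account — financial account: foreign purchases of domestic corporate bonds 1555.1, acquisition of a foreign subsidiary by a resident firm (outward FDI) 1241.5, borrowing by resident firms from foreign banks 1122.7, purchases of foreign government bonds by domestic residents 1587.0; capital account: capital transfers received from emigrants 247.2.)

6985.9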